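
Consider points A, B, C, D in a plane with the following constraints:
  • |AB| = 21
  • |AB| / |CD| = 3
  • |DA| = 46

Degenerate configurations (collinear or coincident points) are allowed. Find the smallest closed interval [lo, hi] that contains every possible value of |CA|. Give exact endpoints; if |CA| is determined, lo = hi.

|CA| ∈ [39, 53]  (≈ [39.0000, 53.0000])

|AB| ∈ {21}
|AD| ∈ {46}
|CD| ∈ {7}
|BD| ∈ [25, 67]
|AC| ∈ [39, 53]
|BC| ∈ [18, 74]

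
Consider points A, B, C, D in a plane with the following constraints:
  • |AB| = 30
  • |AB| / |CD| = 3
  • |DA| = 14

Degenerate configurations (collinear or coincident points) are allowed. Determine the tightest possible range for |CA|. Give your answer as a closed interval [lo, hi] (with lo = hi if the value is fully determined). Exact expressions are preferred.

|AB| ∈ {30}
|AD| ∈ {14}
|CD| ∈ {10}
|BD| ∈ [16, 44]
|AC| ∈ [4, 24]
|BC| ∈ [6, 54]

|CA| ∈ [4, 24]  (≈ [4.0000, 24.0000])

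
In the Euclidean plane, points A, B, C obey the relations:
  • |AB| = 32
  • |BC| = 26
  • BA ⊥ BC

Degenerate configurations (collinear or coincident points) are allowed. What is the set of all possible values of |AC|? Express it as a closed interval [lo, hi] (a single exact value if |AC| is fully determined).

|AB| ∈ {32}
|BC| ∈ {26}
|AC| ∈ {10·√(17)}

|AC| = 10·√(17)  (≈ 41.2311)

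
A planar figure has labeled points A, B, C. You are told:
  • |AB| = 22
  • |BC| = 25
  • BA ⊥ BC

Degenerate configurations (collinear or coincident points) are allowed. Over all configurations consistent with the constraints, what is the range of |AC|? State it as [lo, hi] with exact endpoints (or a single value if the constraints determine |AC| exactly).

|AC| = √(1109)  (≈ 33.3017)

|AB| ∈ {22}
|BC| ∈ {25}
|AC| ∈ {√(1109)}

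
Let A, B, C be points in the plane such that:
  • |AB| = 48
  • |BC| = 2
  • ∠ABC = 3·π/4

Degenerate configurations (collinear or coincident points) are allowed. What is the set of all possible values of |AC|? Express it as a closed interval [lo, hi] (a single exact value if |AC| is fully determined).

|AC| = 2·√(24·√(2) + 577)  (≈ 49.4344)

|AB| ∈ {48}
|BC| ∈ {2}
|AC| ∈ {2·√(24·√(2) + 577)}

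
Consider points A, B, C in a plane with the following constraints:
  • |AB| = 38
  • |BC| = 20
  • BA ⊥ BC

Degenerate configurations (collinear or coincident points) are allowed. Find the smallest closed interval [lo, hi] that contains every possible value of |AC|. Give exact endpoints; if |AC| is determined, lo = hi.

|AB| ∈ {38}
|BC| ∈ {20}
|AC| ∈ {2·√(461)}

|AC| = 2·√(461)  (≈ 42.9418)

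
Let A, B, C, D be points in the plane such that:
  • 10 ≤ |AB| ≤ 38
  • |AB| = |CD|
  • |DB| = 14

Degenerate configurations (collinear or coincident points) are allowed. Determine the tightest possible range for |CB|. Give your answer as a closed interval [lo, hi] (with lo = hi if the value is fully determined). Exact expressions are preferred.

|CB| ∈ [0, 52]  (≈ [0.0000, 52.0000])

|AB| ∈ [10, 38]
|BD| ∈ {14}
|CD| ∈ [10, 38]
|AD| ∈ [0, 52]
|BC| ∈ [0, 52]
|AC| ∈ [0, 90]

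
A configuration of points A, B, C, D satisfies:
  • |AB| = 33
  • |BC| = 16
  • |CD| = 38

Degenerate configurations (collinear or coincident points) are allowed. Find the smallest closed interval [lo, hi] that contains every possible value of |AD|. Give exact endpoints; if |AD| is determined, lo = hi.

|AB| ∈ {33}
|BC| ∈ {16}
|CD| ∈ {38}
|AC| ∈ [17, 49]
|BD| ∈ [22, 54]
|AD| ∈ [0, 87]

|AD| ∈ [0, 87]  (≈ [0.0000, 87.0000])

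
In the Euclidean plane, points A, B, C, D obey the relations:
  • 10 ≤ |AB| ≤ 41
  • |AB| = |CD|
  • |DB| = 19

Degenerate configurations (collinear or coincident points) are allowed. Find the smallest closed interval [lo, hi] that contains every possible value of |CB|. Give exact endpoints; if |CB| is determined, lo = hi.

|AB| ∈ [10, 41]
|BD| ∈ {19}
|CD| ∈ [10, 41]
|AD| ∈ [0, 60]
|BC| ∈ [0, 60]
|AC| ∈ [0, 101]

|CB| ∈ [0, 60]  (≈ [0.0000, 60.0000])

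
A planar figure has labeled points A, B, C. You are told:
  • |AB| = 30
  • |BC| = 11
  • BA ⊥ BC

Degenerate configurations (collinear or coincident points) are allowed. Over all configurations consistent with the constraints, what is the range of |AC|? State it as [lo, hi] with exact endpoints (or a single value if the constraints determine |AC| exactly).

|AB| ∈ {30}
|BC| ∈ {11}
|AC| ∈ {√(1021)}

|AC| = √(1021)  (≈ 31.9531)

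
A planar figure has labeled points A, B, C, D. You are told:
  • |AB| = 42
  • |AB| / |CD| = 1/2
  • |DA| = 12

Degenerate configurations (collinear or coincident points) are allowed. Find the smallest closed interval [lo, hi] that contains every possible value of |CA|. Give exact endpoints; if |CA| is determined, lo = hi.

|CA| ∈ [72, 96]  (≈ [72.0000, 96.0000])

|AB| ∈ {42}
|AD| ∈ {12}
|CD| ∈ {84}
|BD| ∈ [30, 54]
|AC| ∈ [72, 96]
|BC| ∈ [30, 138]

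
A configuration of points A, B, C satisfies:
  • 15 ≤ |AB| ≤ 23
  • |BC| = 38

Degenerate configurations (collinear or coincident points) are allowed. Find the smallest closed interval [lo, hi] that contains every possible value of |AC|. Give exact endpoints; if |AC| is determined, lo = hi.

|AB| ∈ [15, 23]
|BC| ∈ {38}
|AC| ∈ [15, 61]

|AC| ∈ [15, 61]  (≈ [15.0000, 61.0000])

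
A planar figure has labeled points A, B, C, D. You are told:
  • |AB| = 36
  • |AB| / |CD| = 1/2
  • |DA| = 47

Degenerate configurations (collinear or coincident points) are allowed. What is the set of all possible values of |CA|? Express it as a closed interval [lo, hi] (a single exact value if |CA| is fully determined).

|AB| ∈ {36}
|AD| ∈ {47}
|CD| ∈ {72}
|BD| ∈ [11, 83]
|AC| ∈ [25, 119]
|BC| ∈ [0, 155]

|CA| ∈ [25, 119]  (≈ [25.0000, 119.0000])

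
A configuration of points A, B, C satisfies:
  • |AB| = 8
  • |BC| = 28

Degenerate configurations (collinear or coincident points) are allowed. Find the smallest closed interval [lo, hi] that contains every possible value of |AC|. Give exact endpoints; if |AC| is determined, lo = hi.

|AB| ∈ {8}
|BC| ∈ {28}
|AC| ∈ [20, 36]

|AC| ∈ [20, 36]  (≈ [20.0000, 36.0000])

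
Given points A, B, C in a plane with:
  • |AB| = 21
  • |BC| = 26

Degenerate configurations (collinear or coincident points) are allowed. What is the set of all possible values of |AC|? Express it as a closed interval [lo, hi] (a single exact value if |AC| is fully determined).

|AC| ∈ [5, 47]  (≈ [5.0000, 47.0000])

|AB| ∈ {21}
|BC| ∈ {26}
|AC| ∈ [5, 47]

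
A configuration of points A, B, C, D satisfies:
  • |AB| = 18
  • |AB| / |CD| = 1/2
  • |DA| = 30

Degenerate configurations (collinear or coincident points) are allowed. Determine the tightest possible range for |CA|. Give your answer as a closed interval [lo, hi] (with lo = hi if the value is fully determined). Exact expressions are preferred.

|AB| ∈ {18}
|AD| ∈ {30}
|CD| ∈ {36}
|BD| ∈ [12, 48]
|AC| ∈ [6, 66]
|BC| ∈ [0, 84]

|CA| ∈ [6, 66]  (≈ [6.0000, 66.0000])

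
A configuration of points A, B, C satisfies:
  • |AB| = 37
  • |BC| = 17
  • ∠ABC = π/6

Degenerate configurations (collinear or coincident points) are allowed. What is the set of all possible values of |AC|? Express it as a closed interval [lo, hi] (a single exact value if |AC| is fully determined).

|AB| ∈ {37}
|BC| ∈ {17}
|AC| ∈ {√(1658 - 629·√(3))}

|AC| = √(1658 - 629·√(3))  (≈ 23.8441)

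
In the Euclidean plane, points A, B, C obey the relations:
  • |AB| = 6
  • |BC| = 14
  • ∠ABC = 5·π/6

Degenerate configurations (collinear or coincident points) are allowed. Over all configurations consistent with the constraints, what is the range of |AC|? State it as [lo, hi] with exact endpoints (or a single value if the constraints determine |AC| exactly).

|AC| = 2·√(21·√(3) + 58)  (≈ 19.4292)

|AB| ∈ {6}
|BC| ∈ {14}
|AC| ∈ {2·√(21·√(3) + 58)}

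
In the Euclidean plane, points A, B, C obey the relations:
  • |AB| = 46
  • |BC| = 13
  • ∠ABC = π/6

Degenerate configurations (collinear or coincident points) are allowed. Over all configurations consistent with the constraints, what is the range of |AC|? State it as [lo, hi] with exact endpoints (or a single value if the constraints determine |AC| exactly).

|AC| = √(2285 - 598·√(3))  (≈ 35.3445)

|AB| ∈ {46}
|BC| ∈ {13}
|AC| ∈ {√(2285 - 598·√(3))}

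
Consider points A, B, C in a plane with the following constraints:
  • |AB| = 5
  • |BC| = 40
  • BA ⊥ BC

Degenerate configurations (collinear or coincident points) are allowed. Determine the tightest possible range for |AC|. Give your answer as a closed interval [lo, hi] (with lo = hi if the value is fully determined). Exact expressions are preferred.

|AB| ∈ {5}
|BC| ∈ {40}
|AC| ∈ {5·√(65)}

|AC| = 5·√(65)  (≈ 40.3113)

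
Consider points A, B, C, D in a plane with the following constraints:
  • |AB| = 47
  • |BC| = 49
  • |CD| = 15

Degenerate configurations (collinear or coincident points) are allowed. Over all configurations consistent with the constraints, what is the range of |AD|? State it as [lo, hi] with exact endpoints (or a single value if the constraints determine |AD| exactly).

|AB| ∈ {47}
|BC| ∈ {49}
|CD| ∈ {15}
|AC| ∈ [2, 96]
|BD| ∈ [34, 64]
|AD| ∈ [0, 111]

|AD| ∈ [0, 111]  (≈ [0.0000, 111.0000])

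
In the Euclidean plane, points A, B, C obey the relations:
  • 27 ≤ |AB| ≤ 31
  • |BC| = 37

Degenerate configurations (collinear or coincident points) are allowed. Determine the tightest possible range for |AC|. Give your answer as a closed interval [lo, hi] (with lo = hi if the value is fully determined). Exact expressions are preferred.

|AB| ∈ [27, 31]
|BC| ∈ {37}
|AC| ∈ [6, 68]

|AC| ∈ [6, 68]  (≈ [6.0000, 68.0000])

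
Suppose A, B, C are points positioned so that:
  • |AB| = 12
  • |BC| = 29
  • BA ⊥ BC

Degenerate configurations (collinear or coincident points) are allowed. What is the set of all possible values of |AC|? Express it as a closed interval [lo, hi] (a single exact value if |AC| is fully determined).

|AB| ∈ {12}
|BC| ∈ {29}
|AC| ∈ {√(985)}

|AC| = √(985)  (≈ 31.3847)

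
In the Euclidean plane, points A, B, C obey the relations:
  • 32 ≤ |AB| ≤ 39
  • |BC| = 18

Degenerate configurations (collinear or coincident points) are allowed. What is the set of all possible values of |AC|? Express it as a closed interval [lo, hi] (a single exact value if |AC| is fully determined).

|AC| ∈ [14, 57]  (≈ [14.0000, 57.0000])

|AB| ∈ [32, 39]
|BC| ∈ {18}
|AC| ∈ [14, 57]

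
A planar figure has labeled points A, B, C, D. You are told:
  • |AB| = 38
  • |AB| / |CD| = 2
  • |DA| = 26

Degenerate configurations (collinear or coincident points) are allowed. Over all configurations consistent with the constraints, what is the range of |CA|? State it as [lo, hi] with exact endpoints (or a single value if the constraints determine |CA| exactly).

|CA| ∈ [7, 45]  (≈ [7.0000, 45.0000])

|AB| ∈ {38}
|AD| ∈ {26}
|CD| ∈ {19}
|BD| ∈ [12, 64]
|AC| ∈ [7, 45]
|BC| ∈ [0, 83]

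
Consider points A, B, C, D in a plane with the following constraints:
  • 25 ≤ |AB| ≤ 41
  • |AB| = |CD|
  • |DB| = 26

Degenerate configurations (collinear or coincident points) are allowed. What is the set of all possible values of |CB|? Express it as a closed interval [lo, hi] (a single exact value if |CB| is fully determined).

|AB| ∈ [25, 41]
|BD| ∈ {26}
|CD| ∈ [25, 41]
|AD| ∈ [0, 67]
|BC| ∈ [0, 67]
|AC| ∈ [0, 108]

|CB| ∈ [0, 67]  (≈ [0.0000, 67.0000])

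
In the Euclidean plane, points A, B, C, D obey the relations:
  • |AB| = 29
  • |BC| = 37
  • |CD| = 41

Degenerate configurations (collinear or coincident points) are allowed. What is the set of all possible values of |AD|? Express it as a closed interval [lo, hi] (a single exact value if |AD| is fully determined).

|AD| ∈ [0, 107]  (≈ [0.0000, 107.0000])

|AB| ∈ {29}
|BC| ∈ {37}
|CD| ∈ {41}
|AC| ∈ [8, 66]
|BD| ∈ [4, 78]
|AD| ∈ [0, 107]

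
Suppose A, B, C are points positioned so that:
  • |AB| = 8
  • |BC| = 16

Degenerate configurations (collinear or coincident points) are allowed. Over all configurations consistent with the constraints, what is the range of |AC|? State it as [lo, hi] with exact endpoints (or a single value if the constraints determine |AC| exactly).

|AC| ∈ [8, 24]  (≈ [8.0000, 24.0000])

|AB| ∈ {8}
|BC| ∈ {16}
|AC| ∈ [8, 24]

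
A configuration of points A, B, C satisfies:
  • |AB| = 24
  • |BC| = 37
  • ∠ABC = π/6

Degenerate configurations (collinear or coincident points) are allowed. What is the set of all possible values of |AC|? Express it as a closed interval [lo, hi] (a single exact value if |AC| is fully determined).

|AC| = √(1945 - 888·√(3))  (≈ 20.1727)

|AB| ∈ {24}
|BC| ∈ {37}
|AC| ∈ {√(1945 - 888·√(3))}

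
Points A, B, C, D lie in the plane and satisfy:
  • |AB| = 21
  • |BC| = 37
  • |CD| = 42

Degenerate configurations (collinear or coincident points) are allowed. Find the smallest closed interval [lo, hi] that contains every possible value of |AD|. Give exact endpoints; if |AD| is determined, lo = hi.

|AD| ∈ [0, 100]  (≈ [0.0000, 100.0000])

|AB| ∈ {21}
|BC| ∈ {37}
|CD| ∈ {42}
|AC| ∈ [16, 58]
|BD| ∈ [5, 79]
|AD| ∈ [0, 100]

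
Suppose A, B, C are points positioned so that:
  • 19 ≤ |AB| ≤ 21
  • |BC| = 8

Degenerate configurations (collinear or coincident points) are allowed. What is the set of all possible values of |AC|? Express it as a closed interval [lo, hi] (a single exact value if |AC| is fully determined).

|AB| ∈ [19, 21]
|BC| ∈ {8}
|AC| ∈ [11, 29]

|AC| ∈ [11, 29]  (≈ [11.0000, 29.0000])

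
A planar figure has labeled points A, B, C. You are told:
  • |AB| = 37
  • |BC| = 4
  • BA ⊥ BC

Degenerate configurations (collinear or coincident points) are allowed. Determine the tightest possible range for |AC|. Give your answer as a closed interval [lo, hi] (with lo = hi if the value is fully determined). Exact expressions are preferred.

|AB| ∈ {37}
|BC| ∈ {4}
|AC| ∈ {√(1385)}

|AC| = √(1385)  (≈ 37.2156)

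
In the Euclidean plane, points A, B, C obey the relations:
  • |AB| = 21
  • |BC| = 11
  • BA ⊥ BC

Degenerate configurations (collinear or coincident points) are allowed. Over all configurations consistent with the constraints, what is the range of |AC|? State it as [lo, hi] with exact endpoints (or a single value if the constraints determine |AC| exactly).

|AB| ∈ {21}
|BC| ∈ {11}
|AC| ∈ {√(562)}

|AC| = √(562)  (≈ 23.7065)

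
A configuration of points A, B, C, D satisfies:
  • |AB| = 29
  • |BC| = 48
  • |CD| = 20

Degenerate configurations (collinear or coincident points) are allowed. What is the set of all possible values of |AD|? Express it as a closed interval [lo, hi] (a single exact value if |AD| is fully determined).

|AD| ∈ [0, 97]  (≈ [0.0000, 97.0000])

|AB| ∈ {29}
|BC| ∈ {48}
|CD| ∈ {20}
|AC| ∈ [19, 77]
|BD| ∈ [28, 68]
|AD| ∈ [0, 97]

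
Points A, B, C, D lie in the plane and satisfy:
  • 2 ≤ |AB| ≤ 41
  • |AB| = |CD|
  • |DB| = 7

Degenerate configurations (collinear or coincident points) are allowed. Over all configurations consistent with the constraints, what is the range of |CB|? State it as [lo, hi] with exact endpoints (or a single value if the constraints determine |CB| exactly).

|CB| ∈ [0, 48]  (≈ [0.0000, 48.0000])

|AB| ∈ [2, 41]
|BD| ∈ {7}
|CD| ∈ [2, 41]
|AD| ∈ [0, 48]
|BC| ∈ [0, 48]
|AC| ∈ [0, 89]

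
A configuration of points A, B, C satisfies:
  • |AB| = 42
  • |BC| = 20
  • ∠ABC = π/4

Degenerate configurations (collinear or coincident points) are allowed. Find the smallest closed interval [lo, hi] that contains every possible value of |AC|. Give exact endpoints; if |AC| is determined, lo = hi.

|AC| = 2·√(541 - 210·√(2))  (≈ 31.2420)

|AB| ∈ {42}
|BC| ∈ {20}
|AC| ∈ {2·√(541 - 210·√(2))}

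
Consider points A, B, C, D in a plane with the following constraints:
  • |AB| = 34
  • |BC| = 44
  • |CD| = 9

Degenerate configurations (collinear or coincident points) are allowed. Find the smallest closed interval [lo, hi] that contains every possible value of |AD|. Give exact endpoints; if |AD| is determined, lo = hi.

|AB| ∈ {34}
|BC| ∈ {44}
|CD| ∈ {9}
|AC| ∈ [10, 78]
|BD| ∈ [35, 53]
|AD| ∈ [1, 87]

|AD| ∈ [1, 87]  (≈ [1.0000, 87.0000])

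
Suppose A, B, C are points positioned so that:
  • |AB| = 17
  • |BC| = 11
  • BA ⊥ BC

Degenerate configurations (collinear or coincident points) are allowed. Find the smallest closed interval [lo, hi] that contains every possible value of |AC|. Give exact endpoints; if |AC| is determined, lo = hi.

|AB| ∈ {17}
|BC| ∈ {11}
|AC| ∈ {√(410)}

|AC| = √(410)  (≈ 20.2485)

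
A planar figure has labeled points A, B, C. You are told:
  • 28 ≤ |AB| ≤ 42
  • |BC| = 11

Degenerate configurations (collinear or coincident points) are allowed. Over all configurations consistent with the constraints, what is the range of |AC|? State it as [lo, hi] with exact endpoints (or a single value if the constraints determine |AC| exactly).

|AB| ∈ [28, 42]
|BC| ∈ {11}
|AC| ∈ [17, 53]

|AC| ∈ [17, 53]  (≈ [17.0000, 53.0000])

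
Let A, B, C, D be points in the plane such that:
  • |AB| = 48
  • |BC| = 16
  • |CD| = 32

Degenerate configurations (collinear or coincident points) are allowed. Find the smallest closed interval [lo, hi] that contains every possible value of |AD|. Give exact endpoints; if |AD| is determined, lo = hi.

|AB| ∈ {48}
|BC| ∈ {16}
|CD| ∈ {32}
|AC| ∈ [32, 64]
|BD| ∈ [16, 48]
|AD| ∈ [0, 96]

|AD| ∈ [0, 96]  (≈ [0.0000, 96.0000])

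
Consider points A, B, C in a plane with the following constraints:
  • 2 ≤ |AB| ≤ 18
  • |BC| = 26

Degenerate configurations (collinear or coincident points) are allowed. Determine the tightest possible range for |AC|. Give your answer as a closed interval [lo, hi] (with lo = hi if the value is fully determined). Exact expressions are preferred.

|AC| ∈ [8, 44]  (≈ [8.0000, 44.0000])

|AB| ∈ [2, 18]
|BC| ∈ {26}
|AC| ∈ [8, 44]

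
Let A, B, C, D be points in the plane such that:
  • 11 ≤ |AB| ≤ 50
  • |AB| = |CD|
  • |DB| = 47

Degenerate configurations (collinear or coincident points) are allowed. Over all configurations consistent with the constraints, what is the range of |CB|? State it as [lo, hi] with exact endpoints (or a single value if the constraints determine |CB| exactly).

|AB| ∈ [11, 50]
|BD| ∈ {47}
|CD| ∈ [11, 50]
|AD| ∈ [0, 97]
|BC| ∈ [0, 97]
|AC| ∈ [0, 147]

|CB| ∈ [0, 97]  (≈ [0.0000, 97.0000])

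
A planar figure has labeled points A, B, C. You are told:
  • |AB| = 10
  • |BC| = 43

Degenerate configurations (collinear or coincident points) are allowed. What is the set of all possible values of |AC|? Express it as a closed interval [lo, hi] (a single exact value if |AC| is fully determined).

|AB| ∈ {10}
|BC| ∈ {43}
|AC| ∈ [33, 53]

|AC| ∈ [33, 53]  (≈ [33.0000, 53.0000])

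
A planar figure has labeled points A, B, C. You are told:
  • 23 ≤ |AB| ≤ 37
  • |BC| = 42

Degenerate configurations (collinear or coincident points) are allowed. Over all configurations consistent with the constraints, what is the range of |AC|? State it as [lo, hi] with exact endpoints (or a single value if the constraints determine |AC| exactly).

|AC| ∈ [5, 79]  (≈ [5.0000, 79.0000])

|AB| ∈ [23, 37]
|BC| ∈ {42}
|AC| ∈ [5, 79]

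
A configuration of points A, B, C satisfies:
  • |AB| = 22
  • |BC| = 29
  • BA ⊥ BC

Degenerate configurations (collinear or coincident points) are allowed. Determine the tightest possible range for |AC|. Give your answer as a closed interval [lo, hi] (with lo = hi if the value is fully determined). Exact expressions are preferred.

|AC| = 5·√(53)  (≈ 36.4005)

|AB| ∈ {22}
|BC| ∈ {29}
|AC| ∈ {5·√(53)}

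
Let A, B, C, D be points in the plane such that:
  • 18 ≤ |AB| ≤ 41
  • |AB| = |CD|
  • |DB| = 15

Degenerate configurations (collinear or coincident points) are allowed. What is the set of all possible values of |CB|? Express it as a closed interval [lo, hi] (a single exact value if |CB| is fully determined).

|AB| ∈ [18, 41]
|BD| ∈ {15}
|CD| ∈ [18, 41]
|AD| ∈ [3, 56]
|BC| ∈ [3, 56]
|AC| ∈ [0, 97]

|CB| ∈ [3, 56]  (≈ [3.0000, 56.0000])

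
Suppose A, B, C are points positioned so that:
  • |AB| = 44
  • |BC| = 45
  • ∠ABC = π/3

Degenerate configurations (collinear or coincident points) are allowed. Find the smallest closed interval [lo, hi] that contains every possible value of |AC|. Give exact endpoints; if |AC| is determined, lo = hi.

|AC| = √(1981)  (≈ 44.5084)

|AB| ∈ {44}
|BC| ∈ {45}
|AC| ∈ {√(1981)}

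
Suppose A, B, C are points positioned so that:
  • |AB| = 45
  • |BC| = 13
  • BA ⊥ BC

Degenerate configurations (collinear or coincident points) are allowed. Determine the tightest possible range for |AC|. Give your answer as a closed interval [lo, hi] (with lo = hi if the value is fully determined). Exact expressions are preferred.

|AB| ∈ {45}
|BC| ∈ {13}
|AC| ∈ {√(2194)}

|AC| = √(2194)  (≈ 46.8402)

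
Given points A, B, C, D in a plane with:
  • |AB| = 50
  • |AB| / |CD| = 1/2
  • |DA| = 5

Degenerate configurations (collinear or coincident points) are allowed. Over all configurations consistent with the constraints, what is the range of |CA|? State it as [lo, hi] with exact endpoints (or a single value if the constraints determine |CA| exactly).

|AB| ∈ {50}
|AD| ∈ {5}
|CD| ∈ {100}
|BD| ∈ [45, 55]
|AC| ∈ [95, 105]
|BC| ∈ [45, 155]

|CA| ∈ [95, 105]  (≈ [95.0000, 105.0000])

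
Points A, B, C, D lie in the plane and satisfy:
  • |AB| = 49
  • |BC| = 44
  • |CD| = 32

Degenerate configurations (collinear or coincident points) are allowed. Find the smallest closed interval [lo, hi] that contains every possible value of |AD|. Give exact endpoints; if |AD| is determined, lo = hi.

|AB| ∈ {49}
|BC| ∈ {44}
|CD| ∈ {32}
|AC| ∈ [5, 93]
|BD| ∈ [12, 76]
|AD| ∈ [0, 125]

|AD| ∈ [0, 125]  (≈ [0.0000, 125.0000])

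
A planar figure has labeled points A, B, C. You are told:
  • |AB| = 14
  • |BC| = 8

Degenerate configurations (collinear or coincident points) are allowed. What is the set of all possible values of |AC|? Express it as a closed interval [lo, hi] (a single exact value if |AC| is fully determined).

|AC| ∈ [6, 22]  (≈ [6.0000, 22.0000])

|AB| ∈ {14}
|BC| ∈ {8}
|AC| ∈ [6, 22]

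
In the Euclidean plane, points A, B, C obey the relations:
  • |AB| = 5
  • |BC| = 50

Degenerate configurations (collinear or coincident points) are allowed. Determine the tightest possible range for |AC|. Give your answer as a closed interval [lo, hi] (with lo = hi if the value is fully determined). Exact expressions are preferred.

|AB| ∈ {5}
|BC| ∈ {50}
|AC| ∈ [45, 55]

|AC| ∈ [45, 55]  (≈ [45.0000, 55.0000])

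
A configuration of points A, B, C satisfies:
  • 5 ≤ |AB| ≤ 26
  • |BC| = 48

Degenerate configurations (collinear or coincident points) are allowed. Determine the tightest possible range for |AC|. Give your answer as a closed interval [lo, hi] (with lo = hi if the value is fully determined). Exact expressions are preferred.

|AC| ∈ [22, 74]  (≈ [22.0000, 74.0000])

|AB| ∈ [5, 26]
|BC| ∈ {48}
|AC| ∈ [22, 74]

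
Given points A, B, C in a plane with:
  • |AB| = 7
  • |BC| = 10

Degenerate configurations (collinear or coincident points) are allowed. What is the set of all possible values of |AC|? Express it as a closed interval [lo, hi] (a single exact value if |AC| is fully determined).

|AB| ∈ {7}
|BC| ∈ {10}
|AC| ∈ [3, 17]

|AC| ∈ [3, 17]  (≈ [3.0000, 17.0000])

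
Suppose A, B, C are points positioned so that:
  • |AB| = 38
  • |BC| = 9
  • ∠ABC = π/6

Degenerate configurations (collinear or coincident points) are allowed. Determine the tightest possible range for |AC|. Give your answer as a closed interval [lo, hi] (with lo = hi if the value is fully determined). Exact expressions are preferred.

|AB| ∈ {38}
|BC| ∈ {9}
|AC| ∈ {√(1525 - 342·√(3))}

|AC| = √(1525 - 342·√(3))  (≈ 30.5391)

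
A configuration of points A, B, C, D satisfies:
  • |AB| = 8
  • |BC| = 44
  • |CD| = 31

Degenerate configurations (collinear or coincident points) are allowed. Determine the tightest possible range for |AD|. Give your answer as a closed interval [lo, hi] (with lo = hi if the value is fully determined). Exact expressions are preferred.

|AD| ∈ [5, 83]  (≈ [5.0000, 83.0000])

|AB| ∈ {8}
|BC| ∈ {44}
|CD| ∈ {31}
|AC| ∈ [36, 52]
|BD| ∈ [13, 75]
|AD| ∈ [5, 83]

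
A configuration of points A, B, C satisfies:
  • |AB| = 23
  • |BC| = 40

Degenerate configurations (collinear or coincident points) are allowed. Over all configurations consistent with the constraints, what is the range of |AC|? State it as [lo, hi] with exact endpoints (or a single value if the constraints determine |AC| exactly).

|AB| ∈ {23}
|BC| ∈ {40}
|AC| ∈ [17, 63]

|AC| ∈ [17, 63]  (≈ [17.0000, 63.0000])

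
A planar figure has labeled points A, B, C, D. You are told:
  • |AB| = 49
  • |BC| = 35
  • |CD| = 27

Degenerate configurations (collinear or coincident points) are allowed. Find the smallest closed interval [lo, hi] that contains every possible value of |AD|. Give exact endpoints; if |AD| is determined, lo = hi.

|AD| ∈ [0, 111]  (≈ [0.0000, 111.0000])

|AB| ∈ {49}
|BC| ∈ {35}
|CD| ∈ {27}
|AC| ∈ [14, 84]
|BD| ∈ [8, 62]
|AD| ∈ [0, 111]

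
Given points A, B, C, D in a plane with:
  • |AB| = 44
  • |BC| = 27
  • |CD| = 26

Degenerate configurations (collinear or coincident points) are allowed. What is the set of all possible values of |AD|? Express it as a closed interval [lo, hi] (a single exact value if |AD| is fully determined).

|AB| ∈ {44}
|BC| ∈ {27}
|CD| ∈ {26}
|AC| ∈ [17, 71]
|BD| ∈ [1, 53]
|AD| ∈ [0, 97]

|AD| ∈ [0, 97]  (≈ [0.0000, 97.0000])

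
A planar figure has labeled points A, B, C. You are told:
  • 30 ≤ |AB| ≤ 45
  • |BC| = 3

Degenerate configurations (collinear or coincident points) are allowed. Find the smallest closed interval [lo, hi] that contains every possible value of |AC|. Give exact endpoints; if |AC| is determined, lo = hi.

|AB| ∈ [30, 45]
|BC| ∈ {3}
|AC| ∈ [27, 48]

|AC| ∈ [27, 48]  (≈ [27.0000, 48.0000])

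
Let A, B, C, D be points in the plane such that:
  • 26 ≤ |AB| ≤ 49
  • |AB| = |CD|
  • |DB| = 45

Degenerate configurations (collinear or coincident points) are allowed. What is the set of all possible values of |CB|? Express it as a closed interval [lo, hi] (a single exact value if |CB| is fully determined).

|CB| ∈ [0, 94]  (≈ [0.0000, 94.0000])

|AB| ∈ [26, 49]
|BD| ∈ {45}
|CD| ∈ [26, 49]
|AD| ∈ [0, 94]
|BC| ∈ [0, 94]
|AC| ∈ [0, 143]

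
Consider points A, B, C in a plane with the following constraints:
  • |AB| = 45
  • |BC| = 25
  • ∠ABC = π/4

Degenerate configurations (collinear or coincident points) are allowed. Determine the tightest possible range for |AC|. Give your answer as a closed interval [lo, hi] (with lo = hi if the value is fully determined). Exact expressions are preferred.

|AC| = 5·√(106 - 45·√(2))  (≈ 32.5424)

|AB| ∈ {45}
|BC| ∈ {25}
|AC| ∈ {5·√(106 - 45·√(2))}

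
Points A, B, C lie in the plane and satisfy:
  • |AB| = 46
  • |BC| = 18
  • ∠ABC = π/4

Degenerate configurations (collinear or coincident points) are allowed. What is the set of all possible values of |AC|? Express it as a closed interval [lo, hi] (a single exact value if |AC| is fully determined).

|AB| ∈ {46}
|BC| ∈ {18}
|AC| ∈ {2·√(610 - 207·√(2))}

|AC| = 2·√(610 - 207·√(2))  (≈ 35.6235)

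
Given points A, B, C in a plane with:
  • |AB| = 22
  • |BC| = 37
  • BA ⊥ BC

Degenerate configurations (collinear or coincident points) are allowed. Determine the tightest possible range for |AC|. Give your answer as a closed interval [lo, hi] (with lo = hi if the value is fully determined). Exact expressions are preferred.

|AC| = √(1853)  (≈ 43.0465)

|AB| ∈ {22}
|BC| ∈ {37}
|AC| ∈ {√(1853)}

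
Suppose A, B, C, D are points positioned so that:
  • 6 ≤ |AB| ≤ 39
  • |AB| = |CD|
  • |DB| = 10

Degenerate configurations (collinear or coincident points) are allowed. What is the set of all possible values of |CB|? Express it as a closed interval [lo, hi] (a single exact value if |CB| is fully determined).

|AB| ∈ [6, 39]
|BD| ∈ {10}
|CD| ∈ [6, 39]
|AD| ∈ [0, 49]
|BC| ∈ [0, 49]
|AC| ∈ [0, 88]

|CB| ∈ [0, 49]  (≈ [0.0000, 49.0000])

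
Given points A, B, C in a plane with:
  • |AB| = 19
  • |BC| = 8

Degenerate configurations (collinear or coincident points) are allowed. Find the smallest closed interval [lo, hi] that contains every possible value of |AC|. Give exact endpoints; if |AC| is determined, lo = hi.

|AC| ∈ [11, 27]  (≈ [11.0000, 27.0000])

|AB| ∈ {19}
|BC| ∈ {8}
|AC| ∈ [11, 27]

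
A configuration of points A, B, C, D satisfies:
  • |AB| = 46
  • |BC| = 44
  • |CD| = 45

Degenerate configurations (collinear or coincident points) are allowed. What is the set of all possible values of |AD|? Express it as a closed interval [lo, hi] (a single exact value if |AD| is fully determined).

|AD| ∈ [0, 135]  (≈ [0.0000, 135.0000])

|AB| ∈ {46}
|BC| ∈ {44}
|CD| ∈ {45}
|AC| ∈ [2, 90]
|BD| ∈ [1, 89]
|AD| ∈ [0, 135]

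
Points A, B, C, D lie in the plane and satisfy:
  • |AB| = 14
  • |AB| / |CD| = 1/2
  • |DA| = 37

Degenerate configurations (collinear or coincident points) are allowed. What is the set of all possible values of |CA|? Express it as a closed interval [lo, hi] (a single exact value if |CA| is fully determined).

|CA| ∈ [9, 65]  (≈ [9.0000, 65.0000])

|AB| ∈ {14}
|AD| ∈ {37}
|CD| ∈ {28}
|BD| ∈ [23, 51]
|AC| ∈ [9, 65]
|BC| ∈ [0, 79]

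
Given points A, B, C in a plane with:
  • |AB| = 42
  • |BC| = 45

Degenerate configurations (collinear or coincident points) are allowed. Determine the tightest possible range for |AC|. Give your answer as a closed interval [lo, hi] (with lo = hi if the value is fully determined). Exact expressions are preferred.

|AC| ∈ [3, 87]  (≈ [3.0000, 87.0000])

|AB| ∈ {42}
|BC| ∈ {45}
|AC| ∈ [3, 87]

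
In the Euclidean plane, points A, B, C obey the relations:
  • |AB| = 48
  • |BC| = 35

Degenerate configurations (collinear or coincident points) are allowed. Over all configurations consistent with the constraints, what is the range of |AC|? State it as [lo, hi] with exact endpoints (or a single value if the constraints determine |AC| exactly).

|AC| ∈ [13, 83]  (≈ [13.0000, 83.0000])

|AB| ∈ {48}
|BC| ∈ {35}
|AC| ∈ [13, 83]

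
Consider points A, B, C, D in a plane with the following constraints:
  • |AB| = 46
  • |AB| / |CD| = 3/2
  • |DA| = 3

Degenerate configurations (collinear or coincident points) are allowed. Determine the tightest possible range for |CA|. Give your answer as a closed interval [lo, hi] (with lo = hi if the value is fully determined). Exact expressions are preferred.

|CA| ∈ [83/3, 101/3]  (≈ [27.6667, 33.6667])

|AB| ∈ {46}
|AD| ∈ {3}
|CD| ∈ {92/3}
|BD| ∈ [43, 49]
|AC| ∈ [83/3, 101/3]
|BC| ∈ [37/3, 239/3]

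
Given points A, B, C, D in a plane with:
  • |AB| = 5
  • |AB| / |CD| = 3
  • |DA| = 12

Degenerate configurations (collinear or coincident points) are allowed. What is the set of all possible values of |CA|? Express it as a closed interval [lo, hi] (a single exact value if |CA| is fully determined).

|CA| ∈ [31/3, 41/3]  (≈ [10.3333, 13.6667])

|AB| ∈ {5}
|AD| ∈ {12}
|CD| ∈ {5/3}
|BD| ∈ [7, 17]
|AC| ∈ [31/3, 41/3]
|BC| ∈ [16/3, 56/3]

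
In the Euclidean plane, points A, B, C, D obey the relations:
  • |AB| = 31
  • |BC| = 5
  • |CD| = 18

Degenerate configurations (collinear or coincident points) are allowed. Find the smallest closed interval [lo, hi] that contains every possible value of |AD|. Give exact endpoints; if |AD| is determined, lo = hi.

|AD| ∈ [8, 54]  (≈ [8.0000, 54.0000])

|AB| ∈ {31}
|BC| ∈ {5}
|CD| ∈ {18}
|AC| ∈ [26, 36]
|BD| ∈ [13, 23]
|AD| ∈ [8, 54]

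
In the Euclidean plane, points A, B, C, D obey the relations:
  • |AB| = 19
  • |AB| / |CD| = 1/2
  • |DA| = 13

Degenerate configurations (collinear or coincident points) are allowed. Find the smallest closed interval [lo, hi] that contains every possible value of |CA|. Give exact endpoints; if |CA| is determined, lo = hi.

|CA| ∈ [25, 51]  (≈ [25.0000, 51.0000])

|AB| ∈ {19}
|AD| ∈ {13}
|CD| ∈ {38}
|BD| ∈ [6, 32]
|AC| ∈ [25, 51]
|BC| ∈ [6, 70]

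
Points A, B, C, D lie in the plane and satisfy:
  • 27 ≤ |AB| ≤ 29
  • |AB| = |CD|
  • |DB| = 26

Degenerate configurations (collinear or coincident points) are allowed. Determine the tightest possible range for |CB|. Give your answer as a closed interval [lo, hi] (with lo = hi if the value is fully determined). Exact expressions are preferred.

|AB| ∈ [27, 29]
|BD| ∈ {26}
|CD| ∈ [27, 29]
|AD| ∈ [1, 55]
|BC| ∈ [1, 55]
|AC| ∈ [0, 84]

|CB| ∈ [1, 55]  (≈ [1.0000, 55.0000])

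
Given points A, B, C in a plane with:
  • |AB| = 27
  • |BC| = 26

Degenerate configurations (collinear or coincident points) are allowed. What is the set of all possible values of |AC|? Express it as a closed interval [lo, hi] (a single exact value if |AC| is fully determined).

|AC| ∈ [1, 53]  (≈ [1.0000, 53.0000])

|AB| ∈ {27}
|BC| ∈ {26}
|AC| ∈ [1, 53]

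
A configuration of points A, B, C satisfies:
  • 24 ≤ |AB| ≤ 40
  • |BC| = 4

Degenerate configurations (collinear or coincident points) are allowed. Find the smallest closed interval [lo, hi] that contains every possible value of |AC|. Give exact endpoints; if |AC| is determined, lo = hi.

|AC| ∈ [20, 44]  (≈ [20.0000, 44.0000])

|AB| ∈ [24, 40]
|BC| ∈ {4}
|AC| ∈ [20, 44]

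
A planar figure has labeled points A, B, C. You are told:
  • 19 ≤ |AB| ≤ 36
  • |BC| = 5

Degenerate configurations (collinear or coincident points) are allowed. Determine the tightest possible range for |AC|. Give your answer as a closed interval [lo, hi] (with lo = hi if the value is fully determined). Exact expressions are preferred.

|AB| ∈ [19, 36]
|BC| ∈ {5}
|AC| ∈ [14, 41]

|AC| ∈ [14, 41]  (≈ [14.0000, 41.0000])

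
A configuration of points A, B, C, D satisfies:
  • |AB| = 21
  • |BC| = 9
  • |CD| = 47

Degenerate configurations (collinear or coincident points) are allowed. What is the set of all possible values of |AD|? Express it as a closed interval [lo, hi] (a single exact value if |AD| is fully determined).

|AD| ∈ [17, 77]  (≈ [17.0000, 77.0000])

|AB| ∈ {21}
|BC| ∈ {9}
|CD| ∈ {47}
|AC| ∈ [12, 30]
|BD| ∈ [38, 56]
|AD| ∈ [17, 77]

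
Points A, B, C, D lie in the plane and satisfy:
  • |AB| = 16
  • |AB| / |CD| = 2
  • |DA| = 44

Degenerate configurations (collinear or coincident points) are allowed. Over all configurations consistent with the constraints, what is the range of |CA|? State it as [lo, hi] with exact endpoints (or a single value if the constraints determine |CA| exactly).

|CA| ∈ [36, 52]  (≈ [36.0000, 52.0000])

|AB| ∈ {16}
|AD| ∈ {44}
|CD| ∈ {8}
|BD| ∈ [28, 60]
|AC| ∈ [36, 52]
|BC| ∈ [20, 68]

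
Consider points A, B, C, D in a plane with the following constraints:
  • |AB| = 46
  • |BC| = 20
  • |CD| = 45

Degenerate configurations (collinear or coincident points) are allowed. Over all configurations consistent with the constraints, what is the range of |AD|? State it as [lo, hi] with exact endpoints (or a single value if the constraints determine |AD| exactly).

|AB| ∈ {46}
|BC| ∈ {20}
|CD| ∈ {45}
|AC| ∈ [26, 66]
|BD| ∈ [25, 65]
|AD| ∈ [0, 111]

|AD| ∈ [0, 111]  (≈ [0.0000, 111.0000])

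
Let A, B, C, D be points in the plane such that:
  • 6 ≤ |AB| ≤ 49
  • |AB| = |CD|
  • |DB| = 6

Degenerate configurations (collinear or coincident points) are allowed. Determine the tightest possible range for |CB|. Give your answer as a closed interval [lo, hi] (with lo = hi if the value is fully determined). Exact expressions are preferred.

|AB| ∈ [6, 49]
|BD| ∈ {6}
|CD| ∈ [6, 49]
|AD| ∈ [0, 55]
|BC| ∈ [0, 55]
|AC| ∈ [0, 104]

|CB| ∈ [0, 55]  (≈ [0.0000, 55.0000])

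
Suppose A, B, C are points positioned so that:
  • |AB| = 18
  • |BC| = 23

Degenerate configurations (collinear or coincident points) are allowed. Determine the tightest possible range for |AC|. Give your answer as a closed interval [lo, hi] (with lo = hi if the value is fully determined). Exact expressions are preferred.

|AC| ∈ [5, 41]  (≈ [5.0000, 41.0000])

|AB| ∈ {18}
|BC| ∈ {23}
|AC| ∈ [5, 41]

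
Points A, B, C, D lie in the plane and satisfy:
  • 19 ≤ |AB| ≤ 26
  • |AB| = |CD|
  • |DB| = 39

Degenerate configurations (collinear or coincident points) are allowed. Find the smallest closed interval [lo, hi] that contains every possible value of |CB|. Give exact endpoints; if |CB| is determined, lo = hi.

|AB| ∈ [19, 26]
|BD| ∈ {39}
|CD| ∈ [19, 26]
|AD| ∈ [13, 65]
|BC| ∈ [13, 65]
|AC| ∈ [0, 91]

|CB| ∈ [13, 65]  (≈ [13.0000, 65.0000])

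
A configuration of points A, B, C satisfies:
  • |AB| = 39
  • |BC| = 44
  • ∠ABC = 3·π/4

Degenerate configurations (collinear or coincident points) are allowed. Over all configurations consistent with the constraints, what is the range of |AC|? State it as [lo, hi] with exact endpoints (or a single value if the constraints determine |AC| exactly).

|AB| ∈ {39}
|BC| ∈ {44}
|AC| ∈ {√(1716·√(2) + 3457)}

|AC| = √(1716·√(2) + 3457)  (≈ 76.7059)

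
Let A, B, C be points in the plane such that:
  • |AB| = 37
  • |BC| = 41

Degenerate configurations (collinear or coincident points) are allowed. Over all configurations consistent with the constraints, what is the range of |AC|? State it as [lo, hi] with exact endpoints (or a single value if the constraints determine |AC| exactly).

|AB| ∈ {37}
|BC| ∈ {41}
|AC| ∈ [4, 78]

|AC| ∈ [4, 78]  (≈ [4.0000, 78.0000])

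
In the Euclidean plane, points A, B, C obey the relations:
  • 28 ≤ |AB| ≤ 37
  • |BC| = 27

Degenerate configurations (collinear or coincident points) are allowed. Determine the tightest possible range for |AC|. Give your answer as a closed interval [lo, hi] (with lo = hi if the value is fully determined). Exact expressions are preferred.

|AC| ∈ [1, 64]  (≈ [1.0000, 64.0000])

|AB| ∈ [28, 37]
|BC| ∈ {27}
|AC| ∈ [1, 64]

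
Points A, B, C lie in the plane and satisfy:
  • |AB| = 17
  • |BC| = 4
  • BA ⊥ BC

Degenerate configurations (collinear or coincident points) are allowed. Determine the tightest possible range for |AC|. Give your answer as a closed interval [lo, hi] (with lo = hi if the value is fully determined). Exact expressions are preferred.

|AC| = √(305)  (≈ 17.4642)

|AB| ∈ {17}
|BC| ∈ {4}
|AC| ∈ {√(305)}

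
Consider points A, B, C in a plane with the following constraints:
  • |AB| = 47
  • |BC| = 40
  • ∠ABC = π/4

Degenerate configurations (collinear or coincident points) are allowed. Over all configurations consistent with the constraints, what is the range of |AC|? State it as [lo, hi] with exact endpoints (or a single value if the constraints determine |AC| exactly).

|AC| = √(3809 - 1880·√(2))  (≈ 33.9158)

|AB| ∈ {47}
|BC| ∈ {40}
|AC| ∈ {√(3809 - 1880·√(2))}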